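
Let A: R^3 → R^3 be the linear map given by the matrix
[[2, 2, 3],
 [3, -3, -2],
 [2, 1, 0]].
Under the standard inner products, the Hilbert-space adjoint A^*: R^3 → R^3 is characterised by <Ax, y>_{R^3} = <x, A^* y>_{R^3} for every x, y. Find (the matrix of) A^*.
A^* = A^T =
[[2, 3, 2],
 [2, -3, 1],
 [3, -2, 0]]

For real matrices with standard dot products, the defining identity <Ax, y> = <x, A^* y> gives (Ax)^T y = x^T (A^*) y, i.e. x^T A^T y = x^T (A^*) y. Since this holds for all x, y, we must have A^* = A^T. Therefore
A^* =
[[2, 3, 2],
 [2, -3, 1],
 [3, -2, 0]].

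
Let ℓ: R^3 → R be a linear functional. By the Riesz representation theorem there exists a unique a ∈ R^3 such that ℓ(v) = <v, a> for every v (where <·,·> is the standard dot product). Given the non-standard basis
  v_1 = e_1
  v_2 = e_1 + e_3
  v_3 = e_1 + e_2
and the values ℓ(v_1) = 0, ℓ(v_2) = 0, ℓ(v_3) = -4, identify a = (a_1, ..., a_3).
a = (0, -4, 0)

Write a = (a_1, ..., a_3) in the standard basis. For each basis vector v_i, ℓ(v_i) = <v_i, a> is a linear equation in the a_j's. Collect the n equations into a matrix system V a = ℓ, where row i of V is v_i (expressed in the standard basis). Since V is invertible (lower-triangular with 1s on the diagonal, up to permutation), solve by back-substitution:
  V =
[[1, 0, 0],
 [1, 0, 1],
 [1, 1, 0]]
  V a = (0, 0, -4)
Solving gives a = (0, -4, 0).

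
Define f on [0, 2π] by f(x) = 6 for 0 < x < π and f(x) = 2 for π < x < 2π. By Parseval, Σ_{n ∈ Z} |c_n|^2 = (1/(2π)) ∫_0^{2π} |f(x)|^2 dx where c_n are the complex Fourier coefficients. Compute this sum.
Σ |c_n|^2 = 20

Parseval equates the L^2 energy of f (normalised by 1/(2π)) with the ℓ^2 sum of its Fourier coefficients: (1/(2π)) ∫_0^{2π} |f|^2 = Σ |c_n|^2.
Compute the left side: (1/(2π)) [∫_0^π 6^2 dx + ∫_π^{2π} 2^2 dx] = (1/(2π)) · (36π + 4π) = (36 + 4)/2 = 20.
So Σ_{n ∈ Z} |c_n|^2 = 20.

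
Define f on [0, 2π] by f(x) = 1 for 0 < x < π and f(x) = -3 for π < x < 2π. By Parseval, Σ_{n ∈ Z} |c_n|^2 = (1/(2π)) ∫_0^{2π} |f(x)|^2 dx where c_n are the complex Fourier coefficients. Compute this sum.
Σ |c_n|^2 = 5

Parseval equates the L^2 energy of f (normalised by 1/(2π)) with the ℓ^2 sum of its Fourier coefficients: (1/(2π)) ∫_0^{2π} |f|^2 = Σ |c_n|^2.
Compute the left side: (1/(2π)) [∫_0^π 1^2 dx + ∫_π^{2π} (-3)^2 dx] = (1/(2π)) · (1π + 9π) = (1 + 9)/2 = 5.
So Σ_{n ∈ Z} |c_n|^2 = 5.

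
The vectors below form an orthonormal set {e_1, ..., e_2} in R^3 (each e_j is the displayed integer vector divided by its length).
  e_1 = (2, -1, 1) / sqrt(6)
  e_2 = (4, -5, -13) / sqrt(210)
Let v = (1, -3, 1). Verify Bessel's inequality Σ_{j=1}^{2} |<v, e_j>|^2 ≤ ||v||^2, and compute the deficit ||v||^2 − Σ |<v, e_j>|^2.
Σ |<v, e_j>|^2 = 216/35; ||v||^2 = 11; deficit = 169/35

Write each e_j = u_j / sqrt(<u_j, u_j>) where u_j is the displayed integer vector. Then <v, e_j> = <v, u_j> / sqrt(<u_j, u_j>), so |<v, e_j>|^2 = <v, u_j>^2 / <u_j, u_j>.
Coefficients: <v, e_1> = 6/sqrt(6), <v, e_2> = 6/sqrt(210).
Square and sum: Σ |<v, e_j>|^2 = 216/35.
Compute ||v||^2 = v·v = 11.
Deficit = 11 − 216/35 = 169/35 ≥ 0, confirming Bessel's inequality. (The deficit equals ||v − Σ <v,e_j> e_j||^2, the squared distance from v to span{e_j}.)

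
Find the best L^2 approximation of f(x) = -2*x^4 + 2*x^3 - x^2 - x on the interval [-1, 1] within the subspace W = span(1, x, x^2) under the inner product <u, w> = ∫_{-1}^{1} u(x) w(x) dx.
g(x) = -19*x^2/7 + x/5 + 6/35

The best approximation g ∈ W is the orthogonal projection of f onto W. Writing g = a_0 + a_1 x + a_2 x^2, the coefficients solve the normal equations G · a = b where
  G_{ij} = <φ_i, φ_j> and b_i = <f, φ_i>, with φ_0 = 1, φ_1 = x, φ_2 = x^2.
G =
  [2, 0, 2/3]
  [0, 2/3, 0]
  [2/3, 0, 2/5],
b = (-22/15, 2/15, -34/35).
Solving gives a_0 = 6/35, a_1 = 1/5, a_2 = -19/7, so
  g(x) = -19*x^2/7 + x/5 + 6/35.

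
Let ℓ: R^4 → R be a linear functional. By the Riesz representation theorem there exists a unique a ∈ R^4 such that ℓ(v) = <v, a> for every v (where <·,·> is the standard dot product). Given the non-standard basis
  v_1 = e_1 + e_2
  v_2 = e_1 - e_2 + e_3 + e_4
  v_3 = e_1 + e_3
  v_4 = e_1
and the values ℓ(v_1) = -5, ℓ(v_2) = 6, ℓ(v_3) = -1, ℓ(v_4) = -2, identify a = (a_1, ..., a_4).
a = (-2, -3, 1, 4)

Write a = (a_1, ..., a_4) in the standard basis. For each basis vector v_i, ℓ(v_i) = <v_i, a> is a linear equation in the a_j's. Collect the n equations into a matrix system V a = ℓ, where row i of V is v_i (expressed in the standard basis). Since V is invertible (lower-triangular with 1s on the diagonal, up to permutation), solve by back-substitution:
  V =
[[1, 1, 0, 0],
 [1, -1, 1, 1],
 [1, 0, 1, 0],
 [1, 0, 0, 0]]
  V a = (-5, 6, -1, -2)
Solving gives a = (-2, -3, 1, 4).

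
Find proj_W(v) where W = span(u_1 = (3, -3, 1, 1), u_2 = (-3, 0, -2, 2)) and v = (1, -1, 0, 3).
proj_W(v) = (117/259, -540/259, -102/259, 66/37)

Set up U = [u_1 | ... | u_2] ∈ R^(4×2). The projector onto W = col(U) is P = U (U^T U)^(-1) U^T.
Compute U^T U =
  [20, -9]
  [-9, 17],
and U^T v = (9, 3).
Solve U^T U · c = U^T v for the coefficients: c = (180/259, 141/259). The projection is proj_W(v) = U c.
Check: (v - proj_W(v)) · u_1 = 0  (should be 0).
Check: (v - proj_W(v)) · u_2 = 0  (should be 0).
Result: proj_W(v) = (117/259, -540/259, -102/259, 66/37).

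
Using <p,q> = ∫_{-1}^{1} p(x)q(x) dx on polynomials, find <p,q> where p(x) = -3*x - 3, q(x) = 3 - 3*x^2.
<p,q> = -12

Expand the product: p(x)·q(x) = 9*x^3 + 9*x^2 - 9*x - 9.
∫_{-1}^{1} of each monomial x^k gives [2/(k+1) if k even, 0 if k odd]. Integrating term-by-term (or equivalently evaluating the antiderivative F(x) = 9*x^4/4 + 3*x^3 - 9*x^2/2 - 9*x at the endpoints):
  F(1) − F(−1) = -33/4 − (15/4) = -12.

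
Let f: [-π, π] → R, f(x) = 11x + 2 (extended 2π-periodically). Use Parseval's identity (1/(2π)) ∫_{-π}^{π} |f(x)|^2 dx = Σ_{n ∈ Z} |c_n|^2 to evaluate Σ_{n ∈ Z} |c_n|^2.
Σ |c_n|^2 = 121π^2/3 + 4

Expand and integrate term by term over [-π, π]:
  ∫ (11x)^2 dx = 121·(2π^3/3); ∫ 2·11·(2)·x dx = 0 (odd integrand); ∫ 2^2 dx = 4·2π.
So (1/(2π)) ∫_{-π}^{π} (11x + 2)^2 dx = 121π^2/3 + 4 = 121π^2/3 + 4.
Parseval ⇒ Σ |c_n|^2 = 121π^2/3 + 4.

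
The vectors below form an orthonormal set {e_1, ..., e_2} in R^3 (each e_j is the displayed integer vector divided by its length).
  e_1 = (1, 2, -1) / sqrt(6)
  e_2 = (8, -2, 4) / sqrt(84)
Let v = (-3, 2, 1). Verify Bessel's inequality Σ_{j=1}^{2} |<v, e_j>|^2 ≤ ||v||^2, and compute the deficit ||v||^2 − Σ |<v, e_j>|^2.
Σ |<v, e_j>|^2 = 48/7; ||v||^2 = 14; deficit = 50/7

Write each e_j = u_j / sqrt(<u_j, u_j>) where u_j is the displayed integer vector. Then <v, e_j> = <v, u_j> / sqrt(<u_j, u_j>), so |<v, e_j>|^2 = <v, u_j>^2 / <u_j, u_j>.
Coefficients: <v, e_1> = 0/sqrt(6), <v, e_2> = -24/sqrt(84).
Square and sum: Σ |<v, e_j>|^2 = 48/7.
Compute ||v||^2 = v·v = 14.
Deficit = 14 − 48/7 = 50/7 ≥ 0, confirming Bessel's inequality. (The deficit equals ||v − Σ <v,e_j> e_j||^2, the squared distance from v to span{e_j}.)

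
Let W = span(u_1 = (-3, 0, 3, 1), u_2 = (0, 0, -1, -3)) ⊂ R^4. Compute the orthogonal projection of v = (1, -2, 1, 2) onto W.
proj_W(v) = (3/7, 0, 5/14, 31/14)

Set up U = [u_1 | ... | u_2] ∈ R^(4×2). The projector onto W = col(U) is P = U (U^T U)^(-1) U^T.
Compute U^T U =
  [19, -6]
  [-6, 10],
and U^T v = (2, -7).
Solve U^T U · c = U^T v for the coefficients: c = (-1/7, -11/14). The projection is proj_W(v) = U c.
Check: (v - proj_W(v)) · u_1 = 0  (should be 0).
Check: (v - proj_W(v)) · u_2 = 0  (should be 0).
Result: proj_W(v) = (3/7, 0, 5/14, 31/14).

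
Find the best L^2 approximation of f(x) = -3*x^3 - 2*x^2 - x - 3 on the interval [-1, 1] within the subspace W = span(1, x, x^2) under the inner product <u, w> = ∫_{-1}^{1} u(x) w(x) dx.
g(x) = -2*x^2 - 14*x/5 - 3

The best approximation g ∈ W is the orthogonal projection of f onto W. Writing g = a_0 + a_1 x + a_2 x^2, the coefficients solve the normal equations G · a = b where
  G_{ij} = <φ_i, φ_j> and b_i = <f, φ_i>, with φ_0 = 1, φ_1 = x, φ_2 = x^2.
G =
  [2, 0, 2/3]
  [0, 2/3, 0]
  [2/3, 0, 2/5],
b = (-22/3, -28/15, -14/5).
Solving gives a_0 = -3, a_1 = -14/5, a_2 = -2, so
  g(x) = -2*x^2 - 14*x/5 - 3.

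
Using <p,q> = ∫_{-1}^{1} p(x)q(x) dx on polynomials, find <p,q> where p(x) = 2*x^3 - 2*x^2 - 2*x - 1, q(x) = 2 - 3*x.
<p,q> = -76/15

Expand the product: p(x)·q(x) = -6*x^4 + 10*x^3 + 2*x^2 - x - 2.
∫_{-1}^{1} of each monomial x^k gives [2/(k+1) if k even, 0 if k odd]. Integrating term-by-term (or equivalently evaluating the antiderivative F(x) = -6*x^5/5 + 5*x^4/2 + 2*x^3/3 - x^2/2 - 2*x at the endpoints):
  F(1) − F(−1) = -8/15 − (68/15) = -76/15.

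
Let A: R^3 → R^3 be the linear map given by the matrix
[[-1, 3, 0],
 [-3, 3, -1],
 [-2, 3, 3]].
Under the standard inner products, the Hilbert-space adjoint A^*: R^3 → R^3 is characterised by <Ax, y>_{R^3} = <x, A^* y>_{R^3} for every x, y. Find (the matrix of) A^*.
A^* = A^T =
[[-1, -3, -2],
 [3, 3, 3],
 [0, -1, 3]]

For real matrices with standard dot products, the defining identity <Ax, y> = <x, A^* y> gives (Ax)^T y = x^T (A^*) y, i.e. x^T A^T y = x^T (A^*) y. Since this holds for all x, y, we must have A^* = A^T. Therefore
A^* =
[[-1, -3, -2],
 [3, 3, 3],
 [0, -1, 3]].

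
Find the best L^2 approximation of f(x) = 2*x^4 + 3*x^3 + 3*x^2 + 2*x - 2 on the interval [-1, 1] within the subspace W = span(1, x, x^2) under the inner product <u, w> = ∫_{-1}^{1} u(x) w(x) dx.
g(x) = 33*x^2/7 + 19*x/5 - 76/35

The best approximation g ∈ W is the orthogonal projection of f onto W. Writing g = a_0 + a_1 x + a_2 x^2, the coefficients solve the normal equations G · a = b where
  G_{ij} = <φ_i, φ_j> and b_i = <f, φ_i>, with φ_0 = 1, φ_1 = x, φ_2 = x^2.
G =
  [2, 0, 2/3]
  [0, 2/3, 0]
  [2/3, 0, 2/5],
b = (-6/5, 38/15, 46/105).
Solving gives a_0 = -76/35, a_1 = 19/5, a_2 = 33/7, so
  g(x) = 33*x^2/7 + 19*x/5 - 76/35.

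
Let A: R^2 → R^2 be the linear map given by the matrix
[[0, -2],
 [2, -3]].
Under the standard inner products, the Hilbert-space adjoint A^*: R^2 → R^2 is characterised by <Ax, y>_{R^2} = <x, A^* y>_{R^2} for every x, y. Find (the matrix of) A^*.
A^* = A^T =
[[0, 2],
 [-2, -3]]

For real matrices with standard dot products, the defining identity <Ax, y> = <x, A^* y> gives (Ax)^T y = x^T (A^*) y, i.e. x^T A^T y = x^T (A^*) y. Since this holds for all x, y, we must have A^* = A^T. Therefore
A^* =
[[0, 2],
 [-2, -3]].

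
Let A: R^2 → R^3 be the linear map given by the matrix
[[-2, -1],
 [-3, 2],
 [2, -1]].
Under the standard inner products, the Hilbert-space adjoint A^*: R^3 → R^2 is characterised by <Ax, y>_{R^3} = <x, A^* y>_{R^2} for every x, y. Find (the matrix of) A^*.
A^* = A^T =
[[-2, -3, 2],
 [-1, 2, -1]]

For real matrices with standard dot products, the defining identity <Ax, y> = <x, A^* y> gives (Ax)^T y = x^T (A^*) y, i.e. x^T A^T y = x^T (A^*) y. Since this holds for all x, y, we must have A^* = A^T. Therefore
A^* =
[[-2, -3, 2],
 [-1, 2, -1]].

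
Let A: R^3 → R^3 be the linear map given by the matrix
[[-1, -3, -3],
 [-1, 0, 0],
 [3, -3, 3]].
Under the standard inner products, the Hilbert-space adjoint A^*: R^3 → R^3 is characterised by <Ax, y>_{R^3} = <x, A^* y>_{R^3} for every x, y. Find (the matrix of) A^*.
A^* = A^T =
[[-1, -1, 3],
 [-3, 0, -3],
 [-3, 0, 3]]

For real matrices with standard dot products, the defining identity <Ax, y> = <x, A^* y> gives (Ax)^T y = x^T (A^*) y, i.e. x^T A^T y = x^T (A^*) y. Since this holds for all x, y, we must have A^* = A^T. Therefore
A^* =
[[-1, -1, 3],
 [-3, 0, -3],
 [-3, 0, 3]].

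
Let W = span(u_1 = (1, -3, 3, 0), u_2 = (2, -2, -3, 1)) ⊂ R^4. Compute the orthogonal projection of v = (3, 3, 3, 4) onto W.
proj_W(v) = (-135/341, 37/341, 423/341, -92/341)

Set up U = [u_1 | ... | u_2] ∈ R^(4×2). The projector onto W = col(U) is P = U (U^T U)^(-1) U^T.
Compute U^T U =
  [19, -1]
  [-1, 18],
and U^T v = (3, -5).
Solve U^T U · c = U^T v for the coefficients: c = (49/341, -92/341). The projection is proj_W(v) = U c.
Check: (v - proj_W(v)) · u_1 = 0  (should be 0).
Check: (v - proj_W(v)) · u_2 = 0  (should be 0).
Result: proj_W(v) = (-135/341, 37/341, 423/341, -92/341).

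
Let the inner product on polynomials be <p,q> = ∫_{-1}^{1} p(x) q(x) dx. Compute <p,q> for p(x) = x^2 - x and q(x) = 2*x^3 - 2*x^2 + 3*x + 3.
<p,q> = -8/5

Expand the product: p(x)·q(x) = 2*x^5 - 4*x^4 + 5*x^3 - 3*x.
∫_{-1}^{1} of each monomial x^k gives [2/(k+1) if k even, 0 if k odd]. Integrating term-by-term (or equivalently evaluating the antiderivative F(x) = x^6/3 - 4*x^5/5 + 5*x^4/4 - 3*x^2/2 at the endpoints):
  F(1) − F(−1) = -43/60 − (53/60) = -8/5.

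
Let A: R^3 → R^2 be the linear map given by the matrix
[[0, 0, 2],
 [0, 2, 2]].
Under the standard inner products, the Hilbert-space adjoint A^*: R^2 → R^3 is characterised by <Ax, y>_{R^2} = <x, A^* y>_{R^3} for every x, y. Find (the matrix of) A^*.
A^* = A^T =
[[0, 0],
 [0, 2],
 [2, 2]]

For real matrices with standard dot products, the defining identity <Ax, y> = <x, A^* y> gives (Ax)^T y = x^T (A^*) y, i.e. x^T A^T y = x^T (A^*) y. Since this holds for all x, y, we must have A^* = A^T. Therefore
A^* =
[[0, 0],
 [0, 2],
 [2, 2]].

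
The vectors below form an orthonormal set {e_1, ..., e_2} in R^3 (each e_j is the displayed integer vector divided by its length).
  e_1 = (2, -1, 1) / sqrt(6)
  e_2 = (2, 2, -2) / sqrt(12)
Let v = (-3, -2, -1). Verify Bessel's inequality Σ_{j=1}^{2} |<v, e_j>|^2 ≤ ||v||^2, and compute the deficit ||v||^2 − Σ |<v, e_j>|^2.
Σ |<v, e_j>|^2 = 19/2; ||v||^2 = 14; deficit = 9/2

Write each e_j = u_j / sqrt(<u_j, u_j>) where u_j is the displayed integer vector. Then <v, e_j> = <v, u_j> / sqrt(<u_j, u_j>), so |<v, e_j>|^2 = <v, u_j>^2 / <u_j, u_j>.
Coefficients: <v, e_1> = -5/sqrt(6), <v, e_2> = -8/sqrt(12).
Square and sum: Σ |<v, e_j>|^2 = 19/2.
Compute ||v||^2 = v·v = 14.
Deficit = 14 − 19/2 = 9/2 ≥ 0, confirming Bessel's inequality. (The deficit equals ||v − Σ <v,e_j> e_j||^2, the squared distance from v to span{e_j}.)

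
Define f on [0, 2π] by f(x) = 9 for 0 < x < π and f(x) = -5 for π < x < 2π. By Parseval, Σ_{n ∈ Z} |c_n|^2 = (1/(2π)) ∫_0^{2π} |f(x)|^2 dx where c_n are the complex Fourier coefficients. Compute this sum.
Σ |c_n|^2 = 53

Parseval equates the L^2 energy of f (normalised by 1/(2π)) with the ℓ^2 sum of its Fourier coefficients: (1/(2π)) ∫_0^{2π} |f|^2 = Σ |c_n|^2.
Compute the left side: (1/(2π)) [∫_0^π 9^2 dx + ∫_π^{2π} (-5)^2 dx] = (1/(2π)) · (81π + 25π) = (81 + 25)/2 = 53.
So Σ_{n ∈ Z} |c_n|^2 = 53.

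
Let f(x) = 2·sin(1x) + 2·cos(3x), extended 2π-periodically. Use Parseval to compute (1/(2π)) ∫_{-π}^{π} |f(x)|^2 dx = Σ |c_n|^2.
Σ |c_n|^2 = 4

Expand |f|^2 and use orthogonality of {sin(nx), cos(mx)} on [-π, π]:
  ∫_{-π}^{π} sin(nx)^2 dx = π, ∫ cos(mx)^2 dx = π, and cross terms integrate to 0.
So ∫_{-π}^{π} f(x)^2 dx = 2^2 · π + 2^2 · π = (4 + 4)π.
Divide by 2π: (4 + 4)/2 = 4.
By Parseval, this equals Σ |c_n|^2.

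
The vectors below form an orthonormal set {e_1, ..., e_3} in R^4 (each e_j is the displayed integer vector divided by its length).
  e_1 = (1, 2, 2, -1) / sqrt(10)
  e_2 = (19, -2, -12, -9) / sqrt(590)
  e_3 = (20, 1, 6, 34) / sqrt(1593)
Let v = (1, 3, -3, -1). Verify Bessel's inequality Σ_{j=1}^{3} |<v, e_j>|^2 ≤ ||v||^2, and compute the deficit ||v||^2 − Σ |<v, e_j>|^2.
Σ |<v, e_j>|^2 = 179/27; ||v||^2 = 20; deficit = 361/27

Write each e_j = u_j / sqrt(<u_j, u_j>) where u_j is the displayed integer vector. Then <v, e_j> = <v, u_j> / sqrt(<u_j, u_j>), so |<v, e_j>|^2 = <v, u_j>^2 / <u_j, u_j>.
Coefficients: <v, e_1> = 2/sqrt(10), <v, e_2> = 58/sqrt(590), <v, e_3> = -29/sqrt(1593).
Square and sum: Σ |<v, e_j>|^2 = 179/27.
Compute ||v||^2 = v·v = 20.
Deficit = 20 − 179/27 = 361/27 ≥ 0, confirming Bessel's inequality. (The deficit equals ||v − Σ <v,e_j> e_j||^2, the squared distance from v to span{e_j}.)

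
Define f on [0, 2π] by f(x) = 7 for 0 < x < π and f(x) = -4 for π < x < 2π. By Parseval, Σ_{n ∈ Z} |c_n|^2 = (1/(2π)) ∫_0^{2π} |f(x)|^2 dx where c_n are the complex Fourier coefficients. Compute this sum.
Σ |c_n|^2 = 65/2

Parseval equates the L^2 energy of f (normalised by 1/(2π)) with the ℓ^2 sum of its Fourier coefficients: (1/(2π)) ∫_0^{2π} |f|^2 = Σ |c_n|^2.
Compute the left side: (1/(2π)) [∫_0^π 7^2 dx + ∫_π^{2π} (-4)^2 dx] = (1/(2π)) · (49π + 16π) = (49 + 16)/2 = 65/2.
So Σ_{n ∈ Z} |c_n|^2 = 65/2.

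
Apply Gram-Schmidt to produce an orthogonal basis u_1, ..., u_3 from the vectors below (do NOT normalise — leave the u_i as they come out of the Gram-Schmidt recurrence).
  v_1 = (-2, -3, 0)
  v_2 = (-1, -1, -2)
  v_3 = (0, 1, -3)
Orthogonal basis:
  u_1 = (-2, -3, 0)
  u_2 = (-3/13, 2/13, -2)
  u_3 = (-6/53, 4/53, 1/53)

Apply the Gram-Schmidt recurrence
  u_1 = v_1
  u_i = v_i − Σ_{j<i} ((v_i · u_j) / (u_j · u_j)) · u_j.

Step by step this gives:
  u_1 = (-2, -3, 0)
  u_2 = (-3/13, 2/13, -2)
  u_3 = (-6/53, 4/53, 1/53)

Orthogonality check:
  u_2 · u_1 = 0 (should be 0)
  u_3 · u_1 = 0 (should be 0)
  u_3 · u_2 = 0 (should be 0)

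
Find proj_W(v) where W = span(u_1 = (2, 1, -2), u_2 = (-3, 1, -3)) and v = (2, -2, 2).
proj_W(v) = (162/85, -74/85, 42/17)

Set up U = [u_1 | ... | u_2] ∈ R^(3×2). The projector onto W = col(U) is P = U (U^T U)^(-1) U^T.
Compute U^T U =
  [9, 1]
  [1, 19],
and U^T v = (-2, -14).
Solve U^T U · c = U^T v for the coefficients: c = (-12/85, -62/85). The projection is proj_W(v) = U c.
Check: (v - proj_W(v)) · u_1 = 0  (should be 0).
Check: (v - proj_W(v)) · u_2 = 0  (should be 0).
Result: proj_W(v) = (162/85, -74/85, 42/17).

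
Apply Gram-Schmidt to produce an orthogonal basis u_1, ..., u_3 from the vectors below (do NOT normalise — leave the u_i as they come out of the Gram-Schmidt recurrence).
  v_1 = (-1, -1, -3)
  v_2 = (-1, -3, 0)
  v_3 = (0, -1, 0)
Orthogonal basis:
  u_1 = (-1, -1, -3)
  u_2 = (-7/11, -29/11, 12/11)
  u_3 = (27/94, -9/94, -3/47)

Apply the Gram-Schmidt recurrence
  u_1 = v_1
  u_i = v_i − Σ_{j<i} ((v_i · u_j) / (u_j · u_j)) · u_j.

Step by step this gives:
  u_1 = (-1, -1, -3)
  u_2 = (-7/11, -29/11, 12/11)
  u_3 = (27/94, -9/94, -3/47)

Orthogonality check:
  u_2 · u_1 = 0 (should be 0)
  u_3 · u_1 = 0 (should be 0)
  u_3 · u_2 = 0 (should be 0)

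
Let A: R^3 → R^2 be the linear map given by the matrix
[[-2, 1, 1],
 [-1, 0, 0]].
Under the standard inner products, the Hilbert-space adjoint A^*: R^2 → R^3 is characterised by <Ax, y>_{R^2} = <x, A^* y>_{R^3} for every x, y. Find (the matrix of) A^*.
A^* = A^T =
[[-2, -1],
 [1, 0],
 [1, 0]]

For real matrices with standard dot products, the defining identity <Ax, y> = <x, A^* y> gives (Ax)^T y = x^T (A^*) y, i.e. x^T A^T y = x^T (A^*) y. Since this holds for all x, y, we must have A^* = A^T. Therefore
A^* =
[[-2, -1],
 [1, 0],
 [1, 0]].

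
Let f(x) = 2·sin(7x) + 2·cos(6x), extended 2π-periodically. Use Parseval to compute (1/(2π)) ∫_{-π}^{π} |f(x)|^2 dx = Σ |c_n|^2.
Σ |c_n|^2 = 4

Expand |f|^2 and use orthogonality of {sin(nx), cos(mx)} on [-π, π]:
  ∫_{-π}^{π} sin(nx)^2 dx = π, ∫ cos(mx)^2 dx = π, and cross terms integrate to 0.
So ∫_{-π}^{π} f(x)^2 dx = 2^2 · π + 2^2 · π = (4 + 4)π.
Divide by 2π: (4 + 4)/2 = 4.
By Parseval, this equals Σ |c_n|^2.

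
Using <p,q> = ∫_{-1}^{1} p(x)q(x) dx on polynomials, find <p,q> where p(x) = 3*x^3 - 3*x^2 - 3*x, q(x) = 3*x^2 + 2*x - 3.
<p,q> = 4/5

Expand the product: p(x)·q(x) = 9*x^5 - 3*x^4 - 24*x^3 + 3*x^2 + 9*x.
∫_{-1}^{1} of each monomial x^k gives [2/(k+1) if k even, 0 if k odd]. Integrating term-by-term (or equivalently evaluating the antiderivative F(x) = 3*x^6/2 - 3*x^5/5 - 6*x^4 + x^3 + 9*x^2/2 at the endpoints):
  F(1) − F(−1) = 2/5 − (-2/5) = 4/5.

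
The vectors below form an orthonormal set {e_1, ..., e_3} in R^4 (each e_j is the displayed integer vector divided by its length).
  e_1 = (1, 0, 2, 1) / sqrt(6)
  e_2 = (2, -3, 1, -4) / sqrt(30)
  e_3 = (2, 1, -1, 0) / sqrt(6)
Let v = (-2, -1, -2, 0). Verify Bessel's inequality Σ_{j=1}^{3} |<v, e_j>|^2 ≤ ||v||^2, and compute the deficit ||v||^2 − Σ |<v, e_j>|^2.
Σ |<v, e_j>|^2 = 39/5; ||v||^2 = 9; deficit = 6/5

Write each e_j = u_j / sqrt(<u_j, u_j>) where u_j is the displayed integer vector. Then <v, e_j> = <v, u_j> / sqrt(<u_j, u_j>), so |<v, e_j>|^2 = <v, u_j>^2 / <u_j, u_j>.
Coefficients: <v, e_1> = -6/sqrt(6), <v, e_2> = -3/sqrt(30), <v, e_3> = -3/sqrt(6).
Square and sum: Σ |<v, e_j>|^2 = 39/5.
Compute ||v||^2 = v·v = 9.
Deficit = 9 − 39/5 = 6/5 ≥ 0, confirming Bessel's inequality. (The deficit equals ||v − Σ <v,e_j> e_j||^2, the squared distance from v to span{e_j}.)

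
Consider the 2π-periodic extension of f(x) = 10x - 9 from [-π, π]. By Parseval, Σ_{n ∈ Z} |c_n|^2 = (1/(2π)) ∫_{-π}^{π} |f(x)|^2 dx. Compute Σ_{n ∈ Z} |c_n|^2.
Σ |c_n|^2 = 100π^2/3 + 81

Expand and integrate term by term over [-π, π]:
  ∫ (10x)^2 dx = 100·(2π^3/3); ∫ 2·10·(-9)·x dx = 0 (odd integrand); ∫ (-9)^2 dx = 81·2π.
So (1/(2π)) ∫_{-π}^{π} (10x - 9)^2 dx = 100π^2/3 + 81 = 100π^2/3 + 81.
Parseval ⇒ Σ |c_n|^2 = 100π^2/3 + 81.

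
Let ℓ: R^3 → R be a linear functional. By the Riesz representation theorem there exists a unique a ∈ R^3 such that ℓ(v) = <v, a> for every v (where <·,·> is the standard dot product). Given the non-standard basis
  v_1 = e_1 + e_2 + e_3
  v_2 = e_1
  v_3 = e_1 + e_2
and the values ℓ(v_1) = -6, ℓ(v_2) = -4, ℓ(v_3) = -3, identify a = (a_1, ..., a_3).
a = (-4, 1, -3)

Write a = (a_1, ..., a_3) in the standard basis. For each basis vector v_i, ℓ(v_i) = <v_i, a> is a linear equation in the a_j's. Collect the n equations into a matrix system V a = ℓ, where row i of V is v_i (expressed in the standard basis). Since V is invertible (lower-triangular with 1s on the diagonal, up to permutation), solve by back-substitution:
  V =
[[1, 1, 1],
 [1, 0, 0],
 [1, 1, 0]]
  V a = (-6, -4, -3)
Solving gives a = (-4, 1, -3).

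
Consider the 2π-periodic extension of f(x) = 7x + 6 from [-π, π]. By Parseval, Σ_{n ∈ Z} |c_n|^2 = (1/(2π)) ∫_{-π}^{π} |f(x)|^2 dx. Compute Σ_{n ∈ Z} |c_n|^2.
Σ |c_n|^2 = 49π^2/3 + 36

Expand and integrate term by term over [-π, π]:
  ∫ (7x)^2 dx = 49·(2π^3/3); ∫ 2·7·(6)·x dx = 0 (odd integrand); ∫ 6^2 dx = 36·2π.
So (1/(2π)) ∫_{-π}^{π} (7x + 6)^2 dx = 49π^2/3 + 36 = 49π^2/3 + 36.
Parseval ⇒ Σ |c_n|^2 = 49π^2/3 + 36.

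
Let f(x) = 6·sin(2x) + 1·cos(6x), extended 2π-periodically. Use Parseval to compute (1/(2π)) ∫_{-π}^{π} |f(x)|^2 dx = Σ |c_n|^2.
Σ |c_n|^2 = 37/2

Expand |f|^2 and use orthogonality of {sin(nx), cos(mx)} on [-π, π]:
  ∫_{-π}^{π} sin(nx)^2 dx = π, ∫ cos(mx)^2 dx = π, and cross terms integrate to 0.
So ∫_{-π}^{π} f(x)^2 dx = 6^2 · π + 1^2 · π = (36 + 1)π.
Divide by 2π: (36 + 1)/2 = 37/2.
By Parseval, this equals Σ |c_n|^2.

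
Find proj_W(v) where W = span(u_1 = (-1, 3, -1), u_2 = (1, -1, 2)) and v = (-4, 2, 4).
proj_W(v) = (1/3, 43/15, 34/15)

Set up U = [u_1 | ... | u_2] ∈ R^(3×2). The projector onto W = col(U) is P = U (U^T U)^(-1) U^T.
Compute U^T U =
  [11, -6]
  [-6, 6],
and U^T v = (6, 2).
Solve U^T U · c = U^T v for the coefficients: c = (8/5, 29/15). The projection is proj_W(v) = U c.
Check: (v - proj_W(v)) · u_1 = 0  (should be 0).
Check: (v - proj_W(v)) · u_2 = 0  (should be 0).
Result: proj_W(v) = (1/3, 43/15, 34/15).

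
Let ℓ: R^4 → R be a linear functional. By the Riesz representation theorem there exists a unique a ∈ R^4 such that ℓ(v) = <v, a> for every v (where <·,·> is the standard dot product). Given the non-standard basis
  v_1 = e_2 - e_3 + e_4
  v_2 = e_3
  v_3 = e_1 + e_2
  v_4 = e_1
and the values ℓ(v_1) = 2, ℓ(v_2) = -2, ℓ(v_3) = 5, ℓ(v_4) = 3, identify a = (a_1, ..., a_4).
a = (3, 2, -2, -2)

Write a = (a_1, ..., a_4) in the standard basis. For each basis vector v_i, ℓ(v_i) = <v_i, a> is a linear equation in the a_j's. Collect the n equations into a matrix system V a = ℓ, where row i of V is v_i (expressed in the standard basis). Since V is invertible (lower-triangular with 1s on the diagonal, up to permutation), solve by back-substitution:
  V =
[[0, 1, -1, 1],
 [0, 0, 1, 0],
 [1, 1, 0, 0],
 [1, 0, 0, 0]]
  V a = (2, -2, 5, 3)
Solving gives a = (3, 2, -2, -2).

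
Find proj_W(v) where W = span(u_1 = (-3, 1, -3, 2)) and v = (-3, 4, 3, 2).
proj_W(v) = (-24/23, 8/23, -24/23, 16/23)

Set up U = [u_1 | ... | u_1] ∈ R^(4×1). The projector onto W = col(U) is P = U (U^T U)^(-1) U^T.
Compute U^T U =
  [23],
and U^T v = (8).
Solve U^T U · c = U^T v for the coefficients: c = (8/23). The projection is proj_W(v) = U c.
Check: (v - proj_W(v)) · u_1 = 0  (should be 0).
Result: proj_W(v) = (-24/23, 8/23, -24/23, 16/23).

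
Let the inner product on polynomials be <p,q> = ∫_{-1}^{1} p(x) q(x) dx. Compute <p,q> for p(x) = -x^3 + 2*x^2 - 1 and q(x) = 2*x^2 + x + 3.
<p,q> = -32/15

Expand the product: p(x)·q(x) = -2*x^5 + 3*x^4 - x^3 + 4*x^2 - x - 3.
∫_{-1}^{1} of each monomial x^k gives [2/(k+1) if k even, 0 if k odd]. Integrating term-by-term (or equivalently evaluating the antiderivative F(x) = -x^6/3 + 3*x^5/5 - x^4/4 + 4*x^3/3 - x^2/2 - 3*x at the endpoints):
  F(1) − F(−1) = -43/20 − (-1/60) = -32/15.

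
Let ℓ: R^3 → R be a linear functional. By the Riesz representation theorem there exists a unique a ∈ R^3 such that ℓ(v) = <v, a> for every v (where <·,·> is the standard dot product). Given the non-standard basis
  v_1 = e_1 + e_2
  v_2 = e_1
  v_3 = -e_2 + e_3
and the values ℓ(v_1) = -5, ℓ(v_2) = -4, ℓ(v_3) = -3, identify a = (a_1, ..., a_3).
a = (-4, -1, -4)

Write a = (a_1, ..., a_3) in the standard basis. For each basis vector v_i, ℓ(v_i) = <v_i, a> is a linear equation in the a_j's. Collect the n equations into a matrix system V a = ℓ, where row i of V is v_i (expressed in the standard basis). Since V is invertible (lower-triangular with 1s on the diagonal, up to permutation), solve by back-substitution:
  V =
[[1, 1, 0],
 [1, 0, 0],
 [0, -1, 1]]
  V a = (-5, -4, -3)
Solving gives a = (-4, -1, -4).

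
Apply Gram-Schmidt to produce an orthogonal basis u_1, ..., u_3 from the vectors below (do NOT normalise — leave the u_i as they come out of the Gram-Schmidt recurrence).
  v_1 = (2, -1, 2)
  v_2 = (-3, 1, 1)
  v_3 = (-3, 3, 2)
Orthogonal basis:
  u_1 = (2, -1, 2)
  u_2 = (-17/9, 4/9, 19/9)
  u_3 = (51/74, 68/37, 17/74)

Apply the Gram-Schmidt recurrence
  u_1 = v_1
  u_i = v_i − Σ_{j<i} ((v_i · u_j) / (u_j · u_j)) · u_j.

Step by step this gives:
  u_1 = (2, -1, 2)
  u_2 = (-17/9, 4/9, 19/9)
  u_3 = (51/74, 68/37, 17/74)

Orthogonality check:
  u_2 · u_1 = 0 (should be 0)
  u_3 · u_1 = 0 (should be 0)
  u_3 · u_2 = 0 (should be 0)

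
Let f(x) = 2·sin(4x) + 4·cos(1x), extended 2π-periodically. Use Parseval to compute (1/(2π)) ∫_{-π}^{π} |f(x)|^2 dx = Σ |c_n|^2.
Σ |c_n|^2 = 10

Expand |f|^2 and use orthogonality of {sin(nx), cos(mx)} on [-π, π]:
  ∫_{-π}^{π} sin(nx)^2 dx = π, ∫ cos(mx)^2 dx = π, and cross terms integrate to 0.
So ∫_{-π}^{π} f(x)^2 dx = 2^2 · π + 4^2 · π = (4 + 16)π.
Divide by 2π: (4 + 16)/2 = 10.
By Parseval, this equals Σ |c_n|^2.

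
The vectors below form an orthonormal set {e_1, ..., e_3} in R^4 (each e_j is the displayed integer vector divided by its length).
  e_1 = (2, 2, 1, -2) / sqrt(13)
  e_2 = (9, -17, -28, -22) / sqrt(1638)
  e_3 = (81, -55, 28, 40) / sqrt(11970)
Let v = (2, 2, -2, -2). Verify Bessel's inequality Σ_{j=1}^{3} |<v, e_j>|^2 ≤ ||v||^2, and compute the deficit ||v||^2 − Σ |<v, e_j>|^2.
Σ |<v, e_j>|^2 = 1196/95; ||v||^2 = 16; deficit = 324/95

Write each e_j = u_j / sqrt(<u_j, u_j>) where u_j is the displayed integer vector. Then <v, e_j> = <v, u_j> / sqrt(<u_j, u_j>), so |<v, e_j>|^2 = <v, u_j>^2 / <u_j, u_j>.
Coefficients: <v, e_1> = 10/sqrt(13), <v, e_2> = 84/sqrt(1638), <v, e_3> = -84/sqrt(11970).
Square and sum: Σ |<v, e_j>|^2 = 1196/95.
Compute ||v||^2 = v·v = 16.
Deficit = 16 − 1196/95 = 324/95 ≥ 0, confirming Bessel's inequality. (The deficit equals ||v − Σ <v,e_j> e_j||^2, the squared distance from v to span{e_j}.)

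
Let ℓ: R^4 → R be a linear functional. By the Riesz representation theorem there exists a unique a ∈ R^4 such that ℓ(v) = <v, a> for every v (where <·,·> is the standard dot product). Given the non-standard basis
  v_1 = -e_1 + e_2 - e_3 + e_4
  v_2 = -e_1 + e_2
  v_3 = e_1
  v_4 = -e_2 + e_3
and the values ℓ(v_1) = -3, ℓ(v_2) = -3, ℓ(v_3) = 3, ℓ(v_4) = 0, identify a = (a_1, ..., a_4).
a = (3, 0, 0, 0)

Write a = (a_1, ..., a_4) in the standard basis. For each basis vector v_i, ℓ(v_i) = <v_i, a> is a linear equation in the a_j's. Collect the n equations into a matrix system V a = ℓ, where row i of V is v_i (expressed in the standard basis). Since V is invertible (lower-triangular with 1s on the diagonal, up to permutation), solve by back-substitution:
  V =
[[-1, 1, -1, 1],
 [-1, 1, 0, 0],
 [1, 0, 0, 0],
 [0, -1, 1, 0]]
  V a = (-3, -3, 3, 0)
Solving gives a = (3, 0, 0, 0).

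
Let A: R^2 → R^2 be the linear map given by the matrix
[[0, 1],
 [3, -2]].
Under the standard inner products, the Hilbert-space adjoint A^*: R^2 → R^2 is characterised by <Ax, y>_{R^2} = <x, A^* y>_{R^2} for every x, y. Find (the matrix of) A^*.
A^* = A^T =
[[0, 3],
 [1, -2]]

For real matrices with standard dot products, the defining identity <Ax, y> = <x, A^* y> gives (Ax)^T y = x^T (A^*) y, i.e. x^T A^T y = x^T (A^*) y. Since this holds for all x, y, we must have A^* = A^T. Therefore
A^* =
[[0, 3],
 [1, -2]].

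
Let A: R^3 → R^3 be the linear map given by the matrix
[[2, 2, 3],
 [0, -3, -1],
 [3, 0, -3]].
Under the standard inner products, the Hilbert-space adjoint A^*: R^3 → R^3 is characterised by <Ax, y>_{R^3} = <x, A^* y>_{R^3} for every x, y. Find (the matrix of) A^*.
A^* = A^T =
[[2, 0, 3],
 [2, -3, 0],
 [3, -1, -3]]

For real matrices with standard dot products, the defining identity <Ax, y> = <x, A^* y> gives (Ax)^T y = x^T (A^*) y, i.e. x^T A^T y = x^T (A^*) y. Since this holds for all x, y, we must have A^* = A^T. Therefore
A^* =
[[2, 0, 3],
 [2, -3, 0],
 [3, -1, -3]].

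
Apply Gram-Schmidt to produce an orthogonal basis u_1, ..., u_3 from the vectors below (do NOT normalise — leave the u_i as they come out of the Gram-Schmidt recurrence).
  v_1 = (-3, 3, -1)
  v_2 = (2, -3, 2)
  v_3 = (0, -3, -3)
Orthogonal basis:
  u_1 = (-3, 3, -1)
  u_2 = (-13/19, -6/19, 21/19)
  u_3 = (-63/34, -42/17, -63/34)

Apply the Gram-Schmidt recurrence
  u_1 = v_1
  u_i = v_i − Σ_{j<i} ((v_i · u_j) / (u_j · u_j)) · u_j.

Step by step this gives:
  u_1 = (-3, 3, -1)
  u_2 = (-13/19, -6/19, 21/19)
  u_3 = (-63/34, -42/17, -63/34)

Orthogonality check:
  u_2 · u_1 = 0 (should be 0)
  u_3 · u_1 = 0 (should be 0)
  u_3 · u_2 = 0 (should be 0)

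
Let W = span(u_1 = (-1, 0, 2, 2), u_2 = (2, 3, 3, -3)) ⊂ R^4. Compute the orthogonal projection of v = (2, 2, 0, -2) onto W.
proj_W(v) = (38/25, 36/25, 8/25, -64/25)

Set up U = [u_1 | ... | u_2] ∈ R^(4×2). The projector onto W = col(U) is P = U (U^T U)^(-1) U^T.
Compute U^T U =
  [9, -2]
  [-2, 31],
and U^T v = (-6, 16).
Solve U^T U · c = U^T v for the coefficients: c = (-14/25, 12/25). The projection is proj_W(v) = U c.
Check: (v - proj_W(v)) · u_1 = 0  (should be 0).
Check: (v - proj_W(v)) · u_2 = 0  (should be 0).
Result: proj_W(v) = (38/25, 36/25, 8/25, -64/25).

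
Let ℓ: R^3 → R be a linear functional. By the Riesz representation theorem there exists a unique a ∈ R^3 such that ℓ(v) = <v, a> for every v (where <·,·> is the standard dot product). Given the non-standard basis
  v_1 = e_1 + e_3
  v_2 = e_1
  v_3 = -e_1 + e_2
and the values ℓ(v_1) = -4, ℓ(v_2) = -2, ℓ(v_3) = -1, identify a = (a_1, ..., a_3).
a = (-2, -3, -2)

Write a = (a_1, ..., a_3) in the standard basis. For each basis vector v_i, ℓ(v_i) = <v_i, a> is a linear equation in the a_j's. Collect the n equations into a matrix system V a = ℓ, where row i of V is v_i (expressed in the standard basis). Since V is invertible (lower-triangular with 1s on the diagonal, up to permutation), solve by back-substitution:
  V =
[[1, 0, 1],
 [1, 0, 0],
 [-1, 1, 0]]
  V a = (-4, -2, -1)
Solving gives a = (-2, -3, -2).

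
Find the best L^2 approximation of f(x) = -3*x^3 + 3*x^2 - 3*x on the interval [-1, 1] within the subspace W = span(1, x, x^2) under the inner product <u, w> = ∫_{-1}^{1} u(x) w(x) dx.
g(x) = 3*x^2 - 24*x/5

The best approximation g ∈ W is the orthogonal projection of f onto W. Writing g = a_0 + a_1 x + a_2 x^2, the coefficients solve the normal equations G · a = b where
  G_{ij} = <φ_i, φ_j> and b_i = <f, φ_i>, with φ_0 = 1, φ_1 = x, φ_2 = x^2.
G =
  [2, 0, 2/3]
  [0, 2/3, 0]
  [2/3, 0, 2/5],
b = (2, -16/5, 6/5).
Solving gives a_0 = 0, a_1 = -24/5, a_2 = 3, so
  g(x) = 3*x^2 - 24*x/5.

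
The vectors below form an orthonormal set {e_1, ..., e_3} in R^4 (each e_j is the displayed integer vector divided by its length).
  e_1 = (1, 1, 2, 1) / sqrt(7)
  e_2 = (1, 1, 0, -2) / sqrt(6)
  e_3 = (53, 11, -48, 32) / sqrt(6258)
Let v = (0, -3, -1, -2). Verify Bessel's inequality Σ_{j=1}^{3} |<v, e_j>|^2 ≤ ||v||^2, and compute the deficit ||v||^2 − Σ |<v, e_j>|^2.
Σ |<v, e_j>|^2 = 1125/149; ||v||^2 = 14; deficit = 961/149

Write each e_j = u_j / sqrt(<u_j, u_j>) where u_j is the displayed integer vector. Then <v, e_j> = <v, u_j> / sqrt(<u_j, u_j>), so |<v, e_j>|^2 = <v, u_j>^2 / <u_j, u_j>.
Coefficients: <v, e_1> = -7/sqrt(7), <v, e_2> = 1/sqrt(6), <v, e_3> = -49/sqrt(6258).
Square and sum: Σ |<v, e_j>|^2 = 1125/149.
Compute ||v||^2 = v·v = 14.
Deficit = 14 − 1125/149 = 961/149 ≥ 0, confirming Bessel's inequality. (The deficit equals ||v − Σ <v,e_j> e_j||^2, the squared distance from v to span{e_j}.)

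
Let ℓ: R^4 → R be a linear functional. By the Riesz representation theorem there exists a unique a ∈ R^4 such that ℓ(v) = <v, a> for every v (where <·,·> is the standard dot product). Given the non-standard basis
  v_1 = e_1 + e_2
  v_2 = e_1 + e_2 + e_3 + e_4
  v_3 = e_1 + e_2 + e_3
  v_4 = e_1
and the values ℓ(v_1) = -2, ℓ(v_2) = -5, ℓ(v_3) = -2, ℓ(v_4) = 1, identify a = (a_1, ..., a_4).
a = (1, -3, 0, -3)

Write a = (a_1, ..., a_4) in the standard basis. For each basis vector v_i, ℓ(v_i) = <v_i, a> is a linear equation in the a_j's. Collect the n equations into a matrix system V a = ℓ, where row i of V is v_i (expressed in the standard basis). Since V is invertible (lower-triangular with 1s on the diagonal, up to permutation), solve by back-substitution:
  V =
[[1, 1, 0, 0],
 [1, 1, 1, 1],
 [1, 1, 1, 0],
 [1, 0, 0, 0]]
  V a = (-2, -5, -2, 1)
Solving gives a = (1, -3, 0, -3).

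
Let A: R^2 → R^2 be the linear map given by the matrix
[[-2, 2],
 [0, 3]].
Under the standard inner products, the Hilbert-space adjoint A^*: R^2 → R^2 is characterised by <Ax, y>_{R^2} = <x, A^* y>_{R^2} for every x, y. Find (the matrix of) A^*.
A^* = A^T =
[[-2, 0],
 [2, 3]]

For real matrices with standard dot products, the defining identity <Ax, y> = <x, A^* y> gives (Ax)^T y = x^T (A^*) y, i.e. x^T A^T y = x^T (A^*) y. Since this holds for all x, y, we must have A^* = A^T. Therefore
A^* =
[[-2, 0],
 [2, 3]].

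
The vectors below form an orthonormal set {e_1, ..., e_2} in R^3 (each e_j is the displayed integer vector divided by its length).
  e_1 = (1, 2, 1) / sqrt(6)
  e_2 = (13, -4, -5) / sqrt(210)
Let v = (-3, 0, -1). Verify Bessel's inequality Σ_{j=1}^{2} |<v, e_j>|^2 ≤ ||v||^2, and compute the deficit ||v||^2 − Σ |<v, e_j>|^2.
Σ |<v, e_j>|^2 = 286/35; ||v||^2 = 10; deficit = 64/35

Write each e_j = u_j / sqrt(<u_j, u_j>) where u_j is the displayed integer vector. Then <v, e_j> = <v, u_j> / sqrt(<u_j, u_j>), so |<v, e_j>|^2 = <v, u_j>^2 / <u_j, u_j>.
Coefficients: <v, e_1> = -4/sqrt(6), <v, e_2> = -34/sqrt(210).
Square and sum: Σ |<v, e_j>|^2 = 286/35.
Compute ||v||^2 = v·v = 10.
Deficit = 10 − 286/35 = 64/35 ≥ 0, confirming Bessel's inequality. (The deficit equals ||v − Σ <v,e_j> e_j||^2, the squared distance from v to span{e_j}.)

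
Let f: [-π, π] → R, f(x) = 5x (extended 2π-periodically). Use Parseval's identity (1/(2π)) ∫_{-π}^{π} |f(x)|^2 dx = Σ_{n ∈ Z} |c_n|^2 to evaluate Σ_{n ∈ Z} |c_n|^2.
Σ |c_n|^2 = 25π^2/3

Expand and integrate term by term over [-π, π]:
  ∫ (5x)^2 dx = 25·(2π^3/3); ∫ 2·5·(0)·x dx = 0 (odd integrand); ∫ 0^2 dx = 0·2π.
So (1/(2π)) ∫_{-π}^{π} (5x)^2 dx = 25π^2/3 + 0 = 25π^2/3.
Parseval ⇒ Σ |c_n|^2 = 25π^2/3.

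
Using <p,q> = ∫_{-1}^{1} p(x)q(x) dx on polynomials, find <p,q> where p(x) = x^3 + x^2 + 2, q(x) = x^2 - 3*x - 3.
<p,q> = -202/15

Expand the product: p(x)·q(x) = x^5 - 2*x^4 - 6*x^3 - x^2 - 6*x - 6.
∫_{-1}^{1} of each monomial x^k gives [2/(k+1) if k even, 0 if k odd]. Integrating term-by-term (or equivalently evaluating the antiderivative F(x) = x^6/6 - 2*x^5/5 - 3*x^4/2 - x^3/3 - 3*x^2 - 6*x at the endpoints):
  F(1) − F(−1) = -166/15 − (12/5) = -202/15.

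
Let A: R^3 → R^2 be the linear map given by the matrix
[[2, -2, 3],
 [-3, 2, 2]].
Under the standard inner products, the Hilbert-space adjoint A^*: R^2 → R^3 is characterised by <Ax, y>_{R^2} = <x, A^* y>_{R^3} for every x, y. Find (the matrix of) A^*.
A^* = A^T =
[[2, -3],
 [-2, 2],
 [3, 2]]

For real matrices with standard dot products, the defining identity <Ax, y> = <x, A^* y> gives (Ax)^T y = x^T (A^*) y, i.e. x^T A^T y = x^T (A^*) y. Since this holds for all x, y, we must have A^* = A^T. Therefore
A^* =
[[2, -3],
 [-2, 2],
 [3, 2]].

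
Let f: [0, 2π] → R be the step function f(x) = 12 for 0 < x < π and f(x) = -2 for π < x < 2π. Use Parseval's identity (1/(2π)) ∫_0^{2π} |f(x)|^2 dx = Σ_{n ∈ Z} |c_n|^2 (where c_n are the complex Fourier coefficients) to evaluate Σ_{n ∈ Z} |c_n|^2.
Σ |c_n|^2 = 74

Parseval equates the L^2 energy of f (normalised by 1/(2π)) with the ℓ^2 sum of its Fourier coefficients: (1/(2π)) ∫_0^{2π} |f|^2 = Σ |c_n|^2.
Compute the left side: (1/(2π)) [∫_0^π 12^2 dx + ∫_π^{2π} (-2)^2 dx] = (1/(2π)) · (144π + 4π) = (144 + 4)/2 = 74.
So Σ_{n ∈ Z} |c_n|^2 = 74.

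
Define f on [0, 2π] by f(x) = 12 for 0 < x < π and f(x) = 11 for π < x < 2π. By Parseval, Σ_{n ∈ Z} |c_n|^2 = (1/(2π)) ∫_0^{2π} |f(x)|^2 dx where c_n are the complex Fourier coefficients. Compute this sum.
Σ |c_n|^2 = 265/2

Parseval equates the L^2 energy of f (normalised by 1/(2π)) with the ℓ^2 sum of its Fourier coefficients: (1/(2π)) ∫_0^{2π} |f|^2 = Σ |c_n|^2.
Compute the left side: (1/(2π)) [∫_0^π 12^2 dx + ∫_π^{2π} 11^2 dx] = (1/(2π)) · (144π + 121π) = (144 + 121)/2 = 265/2.
So Σ_{n ∈ Z} |c_n|^2 = 265/2.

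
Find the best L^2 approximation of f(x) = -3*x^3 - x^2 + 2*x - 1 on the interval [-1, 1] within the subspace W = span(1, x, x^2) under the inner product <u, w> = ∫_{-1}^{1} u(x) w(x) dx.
g(x) = -x^2 + x/5 - 1

The best approximation g ∈ W is the orthogonal projection of f onto W. Writing g = a_0 + a_1 x + a_2 x^2, the coefficients solve the normal equations G · a = b where
  G_{ij} = <φ_i, φ_j> and b_i = <f, φ_i>, with φ_0 = 1, φ_1 = x, φ_2 = x^2.
G =
  [2, 0, 2/3]
  [0, 2/3, 0]
  [2/3, 0, 2/5],
b = (-8/3, 2/15, -16/15).
Solving gives a_0 = -1, a_1 = 1/5, a_2 = -1, so
  g(x) = -x^2 + x/5 - 1.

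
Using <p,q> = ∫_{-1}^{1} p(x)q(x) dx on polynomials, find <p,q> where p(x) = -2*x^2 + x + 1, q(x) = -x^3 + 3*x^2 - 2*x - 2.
<p,q> = -52/15

Expand the product: p(x)·q(x) = 2*x^5 - 7*x^4 + 6*x^3 + 5*x^2 - 4*x - 2.
∫_{-1}^{1} of each monomial x^k gives [2/(k+1) if k even, 0 if k odd]. Integrating term-by-term (or equivalently evaluating the antiderivative F(x) = x^6/3 - 7*x^5/5 + 3*x^4/2 + 5*x^3/3 - 2*x^2 - 2*x at the endpoints):
  F(1) − F(−1) = -19/10 − (47/30) = -52/15.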